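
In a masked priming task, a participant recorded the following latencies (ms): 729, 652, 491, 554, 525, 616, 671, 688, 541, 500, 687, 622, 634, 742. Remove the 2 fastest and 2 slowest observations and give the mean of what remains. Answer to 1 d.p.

619.0 ms

Sorted: 491, 500, 525, 541, 554, 616, 622, 634, 652, 671, 687, 688, 729, 742
Drop lowest 2 (491, 500) and highest 2 (729, 742)
Remaining (n=10): Σ = 6190, mean = 6190/10 = 619.000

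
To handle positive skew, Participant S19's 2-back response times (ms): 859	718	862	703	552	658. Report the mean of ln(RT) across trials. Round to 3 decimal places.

ln(RT): 6.7558, 6.5765, 6.7593, 6.5554, 6.3135, 6.4892
Σ ln(RT) = 39.4496
Mean = 39.4496/6 = 6.57493

6.575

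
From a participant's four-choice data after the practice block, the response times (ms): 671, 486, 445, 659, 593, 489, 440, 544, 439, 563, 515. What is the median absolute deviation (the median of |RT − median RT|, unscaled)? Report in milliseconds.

Sorted: 439, 440, 445, 486, 489, 515, 544, 563, 593, 659, 671 → median = 515
|x − 515|: 156, 29, 70, 144, 78, 26, 75, 29, 76, 48, 0
Sorted deviations: 0, 26, 29, 29, 48, 70, 75, 76, 78, 144, 156 → MAD = 70

70 ms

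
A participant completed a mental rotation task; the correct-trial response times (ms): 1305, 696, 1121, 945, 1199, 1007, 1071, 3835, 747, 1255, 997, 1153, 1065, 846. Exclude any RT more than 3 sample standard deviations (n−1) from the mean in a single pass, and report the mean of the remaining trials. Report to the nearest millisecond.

n = 14, ΣRT = 17242, M = 1231.571
Σ(x−M)² = 7714661.43; s = √(7714661.43/13) = 770.348
Cutoffs: 1231.571 ± 3·770.348 → [-1079.5, 3542.6]
Outside: 3835 → excluded.
Retained (n=13): Σ = 13407, mean = 13407/13 = 1031.308

1031 ms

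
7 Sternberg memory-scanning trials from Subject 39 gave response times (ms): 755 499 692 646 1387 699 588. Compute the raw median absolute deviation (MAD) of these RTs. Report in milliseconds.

63 ms

Sorted: 499, 588, 646, 692, 699, 755, 1387 → median = 692
|x − 692|: 63, 193, 0, 46, 695, 7, 104
Sorted deviations: 0, 7, 46, 63, 104, 193, 695 → MAD = 63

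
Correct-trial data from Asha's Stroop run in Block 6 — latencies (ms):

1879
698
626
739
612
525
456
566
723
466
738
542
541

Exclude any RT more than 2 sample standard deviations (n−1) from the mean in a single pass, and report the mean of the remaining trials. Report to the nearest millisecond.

n = 13, ΣRT = 9111, M = 700.846
Σ(x−M)² = 1619867.69; s = √(1619867.69/12) = 367.408
Cutoffs: 700.846 ± 2·367.408 → [-34.0, 1435.7]
Outside: 1879 → excluded.
Retained (n=12): Σ = 7232, mean = 7232/12 = 602.667

603 ms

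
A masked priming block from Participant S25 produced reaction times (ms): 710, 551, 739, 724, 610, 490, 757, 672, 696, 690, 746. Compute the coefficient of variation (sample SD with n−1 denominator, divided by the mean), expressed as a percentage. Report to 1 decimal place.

n = 11, Σ = 7385, M = 671.3636
Σ(x−M)² = 73842.545; s = √(73842.545/10) = 85.9317
CV = 85.9317 / 671.3636 = 0.12800 = 12.800%

12.8%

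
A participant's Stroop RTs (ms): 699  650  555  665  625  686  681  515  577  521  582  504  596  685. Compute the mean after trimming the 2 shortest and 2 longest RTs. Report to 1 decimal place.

Sorted: 504, 515, 521, 555, 577, 582, 596, 625, 650, 665, 681, 685, 686, 699
Drop lowest 2 (504, 515) and highest 2 (686, 699)
Remaining (n=10): Σ = 6137, mean = 6137/10 = 613.700

613.7 ms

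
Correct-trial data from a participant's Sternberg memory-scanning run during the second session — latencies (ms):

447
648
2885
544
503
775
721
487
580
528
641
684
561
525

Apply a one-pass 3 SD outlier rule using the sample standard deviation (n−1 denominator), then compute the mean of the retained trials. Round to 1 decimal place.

n = 14, ΣRT = 10529, M = 752.071
Σ(x−M)² = 5015224.93; s = √(5015224.93/13) = 621.117
Cutoffs: 752.071 ± 3·621.117 → [-1111.3, 2615.4]
Outside: 2885 → excluded.
Retained (n=13): Σ = 7644, mean = 7644/13 = 588.000

588.0 ms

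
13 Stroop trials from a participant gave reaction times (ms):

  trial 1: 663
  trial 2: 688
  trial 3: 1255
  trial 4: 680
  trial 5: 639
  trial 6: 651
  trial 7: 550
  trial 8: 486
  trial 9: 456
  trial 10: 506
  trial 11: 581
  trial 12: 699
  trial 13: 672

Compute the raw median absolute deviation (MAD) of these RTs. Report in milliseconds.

48 ms

Sorted: 456, 486, 506, 550, 581, 639, 651, 663, 672, 680, 688, 699, 1255 → median = 651
|x − 651|: 12, 37, 604, 29, 12, 0, 101, 165, 195, 145, 70, 48, 21
Sorted deviations: 0, 12, 12, 21, 29, 37, 48, 70, 101, 145, 165, 195, 604 → MAD = 48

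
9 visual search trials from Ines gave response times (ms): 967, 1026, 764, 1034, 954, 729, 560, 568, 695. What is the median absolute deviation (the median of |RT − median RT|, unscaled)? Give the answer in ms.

Sorted: 560, 568, 695, 729, 764, 954, 967, 1026, 1034 → median = 764
|x − 764|: 203, 262, 0, 270, 190, 35, 204, 196, 69
Sorted deviations: 0, 35, 69, 190, 196, 203, 204, 262, 270 → MAD = 196

196 ms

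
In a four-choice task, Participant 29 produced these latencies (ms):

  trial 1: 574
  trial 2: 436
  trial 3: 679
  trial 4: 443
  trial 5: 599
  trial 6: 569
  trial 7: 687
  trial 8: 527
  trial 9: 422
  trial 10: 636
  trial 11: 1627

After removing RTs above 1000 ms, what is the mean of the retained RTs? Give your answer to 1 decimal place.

Excluded: 1627
Retained (n=10): Σ = 5572
Mean = 5572/10 = 557.2000

557.2 ms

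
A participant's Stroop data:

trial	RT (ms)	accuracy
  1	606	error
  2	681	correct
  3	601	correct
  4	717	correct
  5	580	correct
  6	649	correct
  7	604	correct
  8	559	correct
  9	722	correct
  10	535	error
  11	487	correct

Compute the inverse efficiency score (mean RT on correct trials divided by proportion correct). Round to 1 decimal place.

760.5 ms

Correct trials (n=9): 681, 601, 717, 580, 649, 604, 559, 722, 487
Mean correct RT = 5600/9 = 622.2222 ms
Proportion correct = 9/11
IES = 622.2222 / (9/11) = 760.494 ms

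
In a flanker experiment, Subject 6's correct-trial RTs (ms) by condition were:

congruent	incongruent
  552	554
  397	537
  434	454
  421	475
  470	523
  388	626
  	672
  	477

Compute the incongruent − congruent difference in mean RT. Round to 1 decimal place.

96.1 ms

M(congruent) = 2662/6 = 443.667
M(incongruent) = 4318/8 = 539.750
Difference = 539.750 − 443.667 = 96.083 ms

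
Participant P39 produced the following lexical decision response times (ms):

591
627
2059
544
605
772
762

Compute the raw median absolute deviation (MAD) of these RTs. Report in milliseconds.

Sorted: 544, 591, 605, 627, 762, 772, 2059 → median = 627
|x − 627|: 36, 0, 1432, 83, 22, 145, 135
Sorted deviations: 0, 22, 36, 83, 135, 145, 1432 → MAD = 83

83 ms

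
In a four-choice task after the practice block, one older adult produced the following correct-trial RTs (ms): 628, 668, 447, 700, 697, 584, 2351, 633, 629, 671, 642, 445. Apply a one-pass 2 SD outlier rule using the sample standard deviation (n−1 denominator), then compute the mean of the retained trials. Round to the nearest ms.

n = 12, ΣRT = 9095, M = 757.917
Σ(x−M)² = 2847990.92; s = √(2847990.92/11) = 508.830
Cutoffs: 757.917 ± 2·508.830 → [-259.7, 1775.6]
Outside: 2351 → excluded.
Retained (n=11): Σ = 6744, mean = 6744/11 = 613.091

613 ms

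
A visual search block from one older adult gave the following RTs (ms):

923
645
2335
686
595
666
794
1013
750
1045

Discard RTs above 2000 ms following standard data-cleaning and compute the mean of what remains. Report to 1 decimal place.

790.8 ms

Excluded: 2335
Retained (n=9): Σ = 7117
Mean = 7117/9 = 790.7778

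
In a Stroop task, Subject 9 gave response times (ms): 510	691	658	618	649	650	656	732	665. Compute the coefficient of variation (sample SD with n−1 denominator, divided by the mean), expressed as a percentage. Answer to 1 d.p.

9.3%

n = 9, Σ = 5829, M = 647.6667
Σ(x−M)² = 29306.000; s = √(29306.000/8) = 60.5248
CV = 60.5248 / 647.6667 = 0.09345 = 9.345%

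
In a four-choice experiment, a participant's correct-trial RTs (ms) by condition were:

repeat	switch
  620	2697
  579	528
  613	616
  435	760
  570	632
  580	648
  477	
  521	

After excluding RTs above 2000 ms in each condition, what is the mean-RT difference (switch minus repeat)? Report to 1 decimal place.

87.4 ms

switch: exclude 2697
M(repeat) = 4395/8 = 549.375
M(switch) = 3184/5 = 636.800
Difference = 636.800 − 549.375 = 87.425 ms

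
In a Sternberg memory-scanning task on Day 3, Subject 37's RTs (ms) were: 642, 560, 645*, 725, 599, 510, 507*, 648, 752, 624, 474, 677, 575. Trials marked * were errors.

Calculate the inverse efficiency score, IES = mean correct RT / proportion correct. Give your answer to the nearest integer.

Correct trials (n=11): 642, 560, 725, 599, 510, 648, 752, 624, 474, 677, 575
Mean correct RT = 6786/11 = 616.9091 ms
Proportion correct = 11/13
IES = 616.9091 / (11/13) = 729.074 ms

729 ms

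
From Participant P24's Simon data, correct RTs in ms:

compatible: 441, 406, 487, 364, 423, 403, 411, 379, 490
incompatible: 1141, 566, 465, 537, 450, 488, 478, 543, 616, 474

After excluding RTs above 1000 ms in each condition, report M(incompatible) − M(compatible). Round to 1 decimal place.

90.3 ms

incompatible: exclude 1141
M(compatible) = 3804/9 = 422.667
M(incompatible) = 4617/9 = 513.000
Difference = 513.000 − 422.667 = 90.333 ms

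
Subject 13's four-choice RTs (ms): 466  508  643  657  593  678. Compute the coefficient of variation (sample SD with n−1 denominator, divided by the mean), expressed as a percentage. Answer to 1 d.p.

n = 6, Σ = 3545, M = 590.8333
Σ(x−M)² = 37146.833; s = √(37146.833/5) = 86.1938
CV = 86.1938 / 590.8333 = 0.14589 = 14.589%

14.6%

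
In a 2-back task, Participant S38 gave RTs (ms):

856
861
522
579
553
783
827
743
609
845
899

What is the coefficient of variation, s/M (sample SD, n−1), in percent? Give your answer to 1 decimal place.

n = 11, Σ = 8077, M = 734.2727
Σ(x−M)² = 199044.182; s = √(199044.182/10) = 141.0830
CV = 141.0830 / 734.2727 = 0.19214 = 19.214%

19.2%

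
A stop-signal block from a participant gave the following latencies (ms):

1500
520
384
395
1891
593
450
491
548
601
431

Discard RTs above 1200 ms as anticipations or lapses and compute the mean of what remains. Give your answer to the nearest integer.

Excluded: 1500, 1891
Retained (n=9): Σ = 4413
Mean = 4413/9 = 490.3333

490 ms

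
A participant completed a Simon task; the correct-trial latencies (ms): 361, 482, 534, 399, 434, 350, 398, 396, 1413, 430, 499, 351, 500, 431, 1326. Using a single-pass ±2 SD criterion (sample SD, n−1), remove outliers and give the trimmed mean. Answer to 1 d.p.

428.1 ms

n = 15, ΣRT = 8304, M = 553.600
Σ(x−M)² = 1583691.60; s = √(1583691.60/14) = 336.334
Cutoffs: 553.600 ± 2·336.334 → [-119.1, 1226.3]
Outside: 1326, 1413 → excluded.
Retained (n=13): Σ = 5565, mean = 5565/13 = 428.077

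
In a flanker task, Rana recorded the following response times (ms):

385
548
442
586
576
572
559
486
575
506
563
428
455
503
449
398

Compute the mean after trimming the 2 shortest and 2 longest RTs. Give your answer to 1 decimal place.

507.2 ms

Sorted: 385, 398, 428, 442, 449, 455, 486, 503, 506, 548, 559, 563, 572, 575, 576, 586
Drop lowest 2 (385, 398) and highest 2 (576, 586)
Remaining (n=12): Σ = 6086, mean = 6086/12 = 507.167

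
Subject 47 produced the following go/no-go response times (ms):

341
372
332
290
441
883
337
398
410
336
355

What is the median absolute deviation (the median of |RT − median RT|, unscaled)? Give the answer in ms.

23 ms

Sorted: 290, 332, 336, 337, 341, 355, 372, 398, 410, 441, 883 → median = 355
|x − 355|: 14, 17, 23, 65, 86, 528, 18, 43, 55, 19, 0
Sorted deviations: 0, 14, 17, 18, 19, 23, 43, 55, 65, 86, 528 → MAD = 23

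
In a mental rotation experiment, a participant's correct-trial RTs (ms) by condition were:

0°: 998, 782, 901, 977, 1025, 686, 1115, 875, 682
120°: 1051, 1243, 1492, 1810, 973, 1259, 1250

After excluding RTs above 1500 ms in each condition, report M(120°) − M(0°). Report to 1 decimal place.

120°: exclude 1810
M(0°) = 8041/9 = 893.444
M(120°) = 7268/6 = 1211.333
Difference = 1211.333 − 893.444 = 317.889 ms

317.9 ms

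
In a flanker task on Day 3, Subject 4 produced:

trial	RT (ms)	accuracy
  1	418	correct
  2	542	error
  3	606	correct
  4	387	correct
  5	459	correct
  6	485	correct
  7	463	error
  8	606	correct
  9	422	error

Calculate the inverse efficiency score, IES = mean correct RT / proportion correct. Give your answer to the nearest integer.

740 ms

Correct trials (n=6): 418, 606, 387, 459, 485, 606
Mean correct RT = 2961/6 = 493.5000 ms
Proportion correct = 6/9
IES = 493.5000 / (6/9) = 740.250 ms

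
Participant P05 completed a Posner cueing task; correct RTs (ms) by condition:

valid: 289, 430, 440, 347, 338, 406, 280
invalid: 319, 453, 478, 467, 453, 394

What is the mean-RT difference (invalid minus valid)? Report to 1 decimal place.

M(valid) = 2530/7 = 361.429
M(invalid) = 2564/6 = 427.333
Difference = 427.333 − 361.429 = 65.905 ms

65.9 ms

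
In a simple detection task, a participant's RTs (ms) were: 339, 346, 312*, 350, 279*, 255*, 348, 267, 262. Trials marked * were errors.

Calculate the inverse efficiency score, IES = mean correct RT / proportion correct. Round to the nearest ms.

Correct trials (n=6): 339, 346, 350, 348, 267, 262
Mean correct RT = 1912/6 = 318.6667 ms
Proportion correct = 6/9
IES = 318.6667 / (6/9) = 478.000 ms

478 ms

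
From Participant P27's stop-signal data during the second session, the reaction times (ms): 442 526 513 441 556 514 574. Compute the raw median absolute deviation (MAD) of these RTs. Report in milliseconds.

Sorted: 441, 442, 513, 514, 526, 556, 574 → median = 514
|x − 514|: 72, 12, 1, 73, 42, 0, 60
Sorted deviations: 0, 1, 12, 42, 60, 72, 73 → MAD = 42

42 ms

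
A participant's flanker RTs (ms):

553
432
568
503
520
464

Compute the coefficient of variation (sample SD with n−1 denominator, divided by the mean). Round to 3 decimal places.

0.103

n = 6, Σ = 3040, M = 506.6667
Σ(x−M)² = 13495.333; s = √(13495.333/5) = 51.9525
CV = 51.9525 / 506.6667 = 0.10254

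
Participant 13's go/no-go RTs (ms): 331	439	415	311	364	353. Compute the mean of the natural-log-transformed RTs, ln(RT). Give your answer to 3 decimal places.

5.903

ln(RT): 5.8021, 6.0845, 6.0283, 5.7398, 5.8972, 5.8665
Σ ln(RT) = 35.4183
Mean = 35.4183/6 = 5.90305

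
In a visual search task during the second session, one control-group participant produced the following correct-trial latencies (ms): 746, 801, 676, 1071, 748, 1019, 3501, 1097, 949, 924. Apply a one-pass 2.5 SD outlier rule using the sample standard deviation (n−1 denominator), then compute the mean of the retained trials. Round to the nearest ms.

n = 10, ΣRT = 11532, M = 1153.200
Σ(x−M)² = 6316083.60; s = √(6316083.60/9) = 837.727
Cutoffs: 1153.200 ± 2.5·837.727 → [-941.1, 3247.5]
Outside: 3501 → excluded.
Retained (n=9): Σ = 8031, mean = 8031/9 = 892.333

892 ms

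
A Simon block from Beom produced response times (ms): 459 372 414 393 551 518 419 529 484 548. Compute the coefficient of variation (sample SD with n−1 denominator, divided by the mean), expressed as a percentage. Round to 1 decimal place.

n = 10, Σ = 4687, M = 468.7000
Σ(x−M)² = 40000.100; s = √(40000.100/9) = 66.6667
CV = 66.6667 / 468.7000 = 0.14224 = 14.224%

14.2%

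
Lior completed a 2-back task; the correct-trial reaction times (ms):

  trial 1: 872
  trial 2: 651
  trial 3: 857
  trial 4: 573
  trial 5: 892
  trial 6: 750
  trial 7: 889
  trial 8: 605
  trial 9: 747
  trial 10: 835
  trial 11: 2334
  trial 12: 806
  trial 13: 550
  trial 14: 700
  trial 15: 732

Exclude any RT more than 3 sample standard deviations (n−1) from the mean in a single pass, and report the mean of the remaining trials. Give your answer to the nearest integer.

747 ms

n = 15, ΣRT = 12793, M = 852.867
Σ(x−M)² = 2531499.73; s = √(2531499.73/14) = 425.231
Cutoffs: 852.867 ± 3·425.231 → [-422.8, 2128.6]
Outside: 2334 → excluded.
Retained (n=14): Σ = 10459, mean = 10459/14 = 747.071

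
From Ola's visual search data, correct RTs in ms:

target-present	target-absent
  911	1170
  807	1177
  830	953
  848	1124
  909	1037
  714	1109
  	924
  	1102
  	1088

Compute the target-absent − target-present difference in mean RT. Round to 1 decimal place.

M(target-present) = 5019/6 = 836.500
M(target-absent) = 9684/9 = 1076.000
Difference = 1076.000 − 836.500 = 239.500 ms

239.5 ms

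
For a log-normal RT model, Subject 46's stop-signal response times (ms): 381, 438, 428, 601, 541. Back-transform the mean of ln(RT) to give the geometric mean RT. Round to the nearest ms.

471 ms

ln(RT): 5.9428, 6.0822, 6.0591, 6.3986, 6.2934
Mean ln(RT) = 30.7762/5 = 6.15523
Geometric mean = exp(6.15523) = 471.18 ms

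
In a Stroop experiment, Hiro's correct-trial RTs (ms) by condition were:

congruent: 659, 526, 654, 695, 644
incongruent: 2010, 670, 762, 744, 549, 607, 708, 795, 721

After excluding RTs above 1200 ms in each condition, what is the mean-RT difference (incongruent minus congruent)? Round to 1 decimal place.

incongruent: exclude 2010
M(congruent) = 3178/5 = 635.600
M(incongruent) = 5556/8 = 694.500
Difference = 694.500 − 635.600 = 58.900 ms

58.9 ms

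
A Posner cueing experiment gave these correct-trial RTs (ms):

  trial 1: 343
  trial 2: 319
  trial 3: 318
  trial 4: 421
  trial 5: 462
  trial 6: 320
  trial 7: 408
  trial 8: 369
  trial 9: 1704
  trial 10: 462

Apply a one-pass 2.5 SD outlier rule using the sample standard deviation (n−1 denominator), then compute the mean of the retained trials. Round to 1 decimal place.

n = 10, ΣRT = 5126, M = 512.600
Σ(x−M)² = 1605716.40; s = √(1605716.40/9) = 422.390
Cutoffs: 512.600 ± 2.5·422.390 → [-543.4, 1568.6]
Outside: 1704 → excluded.
Retained (n=9): Σ = 3422, mean = 3422/9 = 380.222

380.2 ms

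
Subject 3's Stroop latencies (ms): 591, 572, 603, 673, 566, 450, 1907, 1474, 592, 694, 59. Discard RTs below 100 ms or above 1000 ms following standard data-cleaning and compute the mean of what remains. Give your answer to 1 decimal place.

592.6 ms

Excluded: 59, 1474, 1907
Retained (n=8): Σ = 4741
Mean = 4741/8 = 592.6250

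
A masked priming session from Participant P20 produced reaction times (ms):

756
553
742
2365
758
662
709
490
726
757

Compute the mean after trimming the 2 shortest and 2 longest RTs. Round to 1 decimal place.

725.3 ms

Sorted: 490, 553, 662, 709, 726, 742, 756, 757, 758, 2365
Drop lowest 2 (490, 553) and highest 2 (758, 2365)
Remaining (n=6): Σ = 4352, mean = 4352/6 = 725.333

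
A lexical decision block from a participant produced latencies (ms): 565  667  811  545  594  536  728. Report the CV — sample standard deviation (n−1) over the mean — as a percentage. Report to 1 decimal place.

n = 7, Σ = 4446, M = 635.1429
Σ(x−M)² = 65130.857; s = √(65130.857/6) = 104.1880
CV = 104.1880 / 635.1429 = 0.16404 = 16.404%

16.4%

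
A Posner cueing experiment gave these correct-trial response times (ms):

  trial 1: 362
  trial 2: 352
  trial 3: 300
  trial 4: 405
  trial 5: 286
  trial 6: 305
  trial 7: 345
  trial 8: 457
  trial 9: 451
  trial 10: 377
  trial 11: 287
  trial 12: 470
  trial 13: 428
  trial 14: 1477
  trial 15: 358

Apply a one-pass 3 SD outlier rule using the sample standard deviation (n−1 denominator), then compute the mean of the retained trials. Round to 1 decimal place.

370.2 ms

n = 15, ΣRT = 6660, M = 444.000
Σ(x−M)² = 1196304.00; s = √(1196304.00/14) = 292.319
Cutoffs: 444.000 ± 3·292.319 → [-433.0, 1321.0]
Outside: 1477 → excluded.
Retained (n=14): Σ = 5183, mean = 5183/14 = 370.214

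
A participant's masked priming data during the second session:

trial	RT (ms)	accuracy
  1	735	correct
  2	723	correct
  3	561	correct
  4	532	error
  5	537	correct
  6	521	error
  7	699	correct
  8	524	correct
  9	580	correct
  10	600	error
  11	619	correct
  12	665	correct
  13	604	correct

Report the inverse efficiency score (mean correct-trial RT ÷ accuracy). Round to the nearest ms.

Correct trials (n=10): 735, 723, 561, 537, 699, 524, 580, 619, 665, 604
Mean correct RT = 6247/10 = 624.7000 ms
Proportion correct = 10/13
IES = 624.7000 / (10/13) = 812.110 ms

812 ms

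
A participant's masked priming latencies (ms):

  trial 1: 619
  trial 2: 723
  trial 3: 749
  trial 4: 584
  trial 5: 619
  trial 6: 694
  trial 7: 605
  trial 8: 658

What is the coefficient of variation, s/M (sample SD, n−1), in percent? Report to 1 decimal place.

n = 8, Σ = 5251, M = 656.3750
Σ(x−M)² = 25107.875; s = √(25107.875/7) = 59.8902
CV = 59.8902 / 656.3750 = 0.09124 = 9.124%

9.1%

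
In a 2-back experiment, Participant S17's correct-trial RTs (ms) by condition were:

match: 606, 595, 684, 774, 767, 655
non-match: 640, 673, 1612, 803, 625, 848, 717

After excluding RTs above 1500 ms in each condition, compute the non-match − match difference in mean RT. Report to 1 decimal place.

37.5 ms

non-match: exclude 1612
M(match) = 4081/6 = 680.167
M(non-match) = 4306/6 = 717.667
Difference = 717.667 − 680.167 = 37.500 ms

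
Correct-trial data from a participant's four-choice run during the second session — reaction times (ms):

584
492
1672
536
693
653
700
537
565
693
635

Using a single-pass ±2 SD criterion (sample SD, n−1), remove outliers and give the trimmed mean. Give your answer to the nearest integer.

n = 11, ΣRT = 7760, M = 705.455
Σ(x−M)² = 1079398.73; s = √(1079398.73/10) = 328.542
Cutoffs: 705.455 ± 2·328.542 → [48.4, 1362.5]
Outside: 1672 → excluded.
Retained (n=10): Σ = 6088, mean = 6088/10 = 608.800

609 ms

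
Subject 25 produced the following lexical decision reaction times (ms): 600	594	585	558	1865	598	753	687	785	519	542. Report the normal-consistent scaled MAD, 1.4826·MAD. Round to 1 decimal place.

83.0 ms

Sorted: 519, 542, 558, 585, 594, 598, 600, 687, 753, 785, 1865 → median = 598
|x − 598| sorted: 0, 2, 4, 13, 40, 56, 79, 89, 155, 187, 1267 → MAD = 56
Robust SD ≈ 1.4826 × 56 = 83.026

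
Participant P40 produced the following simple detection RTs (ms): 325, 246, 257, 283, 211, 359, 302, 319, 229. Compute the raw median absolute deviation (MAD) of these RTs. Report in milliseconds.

Sorted: 211, 229, 246, 257, 283, 302, 319, 325, 359 → median = 283
|x − 283|: 42, 37, 26, 0, 72, 76, 19, 36, 54
Sorted deviations: 0, 19, 26, 36, 37, 42, 54, 72, 76 → MAD = 37

37 ms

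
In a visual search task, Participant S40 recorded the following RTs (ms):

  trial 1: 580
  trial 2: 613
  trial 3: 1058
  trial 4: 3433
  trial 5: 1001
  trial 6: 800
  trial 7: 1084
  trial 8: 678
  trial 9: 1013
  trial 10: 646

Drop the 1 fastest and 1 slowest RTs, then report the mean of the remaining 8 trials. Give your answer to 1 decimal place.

861.6 ms

Sorted: 580, 613, 646, 678, 800, 1001, 1013, 1058, 1084, 3433
Drop lowest 1 (580) and highest 1 (3433)
Remaining (n=8): Σ = 6893, mean = 6893/8 = 861.625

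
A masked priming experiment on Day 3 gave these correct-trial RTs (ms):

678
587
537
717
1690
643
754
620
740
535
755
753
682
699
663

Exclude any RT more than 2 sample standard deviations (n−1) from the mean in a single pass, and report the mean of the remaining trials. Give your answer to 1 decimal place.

n = 15, ΣRT = 11053, M = 736.867
Σ(x−M)² = 1048741.73; s = √(1048741.73/14) = 273.697
Cutoffs: 736.867 ± 2·273.697 → [189.5, 1284.3]
Outside: 1690 → excluded.
Retained (n=14): Σ = 9363, mean = 9363/14 = 668.786

668.8 ms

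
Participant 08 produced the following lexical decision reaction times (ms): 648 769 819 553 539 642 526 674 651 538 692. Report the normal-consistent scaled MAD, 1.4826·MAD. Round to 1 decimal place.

Sorted: 526, 538, 539, 553, 642, 648, 651, 674, 692, 769, 819 → median = 648
|x − 648| sorted: 0, 3, 6, 26, 44, 95, 109, 110, 121, 122, 171 → MAD = 95
Robust SD ≈ 1.4826 × 95 = 140.847

140.8 ms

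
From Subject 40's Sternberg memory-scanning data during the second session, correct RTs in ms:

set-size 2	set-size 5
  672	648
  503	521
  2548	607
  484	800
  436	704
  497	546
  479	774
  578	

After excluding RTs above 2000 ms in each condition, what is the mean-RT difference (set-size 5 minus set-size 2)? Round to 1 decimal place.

135.9 ms

set-size 2: exclude 2548
M(set-size 2) = 3649/7 = 521.286
M(set-size 5) = 4600/7 = 657.143
Difference = 657.143 − 521.286 = 135.857 ms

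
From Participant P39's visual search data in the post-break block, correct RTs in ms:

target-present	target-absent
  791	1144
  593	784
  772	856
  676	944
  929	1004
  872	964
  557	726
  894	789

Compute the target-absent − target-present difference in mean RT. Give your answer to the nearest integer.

141 ms

M(target-present) = 6084/8 = 760.500
M(target-absent) = 7211/8 = 901.375
Difference = 901.375 − 760.500 = 140.875 ms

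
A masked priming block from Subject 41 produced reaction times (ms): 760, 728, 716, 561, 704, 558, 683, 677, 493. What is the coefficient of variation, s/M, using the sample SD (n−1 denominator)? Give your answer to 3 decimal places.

0.141

n = 9, Σ = 5880, M = 653.3333
Σ(x−M)² = 68208.000; s = √(68208.000/8) = 92.3363
CV = 92.3363 / 653.3333 = 0.14133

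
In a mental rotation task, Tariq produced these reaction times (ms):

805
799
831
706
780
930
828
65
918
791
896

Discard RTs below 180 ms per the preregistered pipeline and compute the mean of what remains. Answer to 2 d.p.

828.40 ms

Excluded: 65
Retained (n=10): Σ = 8284
Mean = 8284/10 = 828.4000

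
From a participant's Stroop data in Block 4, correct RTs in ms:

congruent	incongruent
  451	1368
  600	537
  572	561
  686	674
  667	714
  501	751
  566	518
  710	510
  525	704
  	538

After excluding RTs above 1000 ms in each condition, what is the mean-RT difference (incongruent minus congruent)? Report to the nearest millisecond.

25 ms

incongruent: exclude 1368
M(congruent) = 5278/9 = 586.444
M(incongruent) = 5507/9 = 611.889
Difference = 611.889 − 586.444 = 25.444 ms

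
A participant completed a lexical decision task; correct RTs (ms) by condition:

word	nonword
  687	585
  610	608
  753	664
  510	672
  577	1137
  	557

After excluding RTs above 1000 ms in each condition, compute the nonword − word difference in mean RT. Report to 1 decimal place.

nonword: exclude 1137
M(word) = 3137/5 = 627.400
M(nonword) = 3086/5 = 617.200
Difference = 617.200 − 627.400 = -10.200 ms

-10.2 ms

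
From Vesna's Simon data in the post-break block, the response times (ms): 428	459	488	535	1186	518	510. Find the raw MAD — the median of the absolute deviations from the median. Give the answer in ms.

Sorted: 428, 459, 488, 510, 518, 535, 1186 → median = 510
|x − 510|: 82, 51, 22, 25, 676, 8, 0
Sorted deviations: 0, 8, 22, 25, 51, 82, 676 → MAD = 25

25 ms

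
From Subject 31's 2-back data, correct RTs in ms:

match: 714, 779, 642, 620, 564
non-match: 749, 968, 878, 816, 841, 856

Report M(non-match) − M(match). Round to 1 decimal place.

187.5 ms

M(match) = 3319/5 = 663.800
M(non-match) = 5108/6 = 851.333
Difference = 851.333 − 663.800 = 187.533 ms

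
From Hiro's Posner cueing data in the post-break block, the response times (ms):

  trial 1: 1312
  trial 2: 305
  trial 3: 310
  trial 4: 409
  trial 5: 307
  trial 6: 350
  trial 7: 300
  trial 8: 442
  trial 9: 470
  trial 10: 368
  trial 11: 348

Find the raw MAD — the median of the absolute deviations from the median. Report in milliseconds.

45 ms

Sorted: 300, 305, 307, 310, 348, 350, 368, 409, 442, 470, 1312 → median = 350
|x − 350|: 962, 45, 40, 59, 43, 0, 50, 92, 120, 18, 2
Sorted deviations: 0, 2, 18, 40, 43, 45, 50, 59, 92, 120, 962 → MAD = 45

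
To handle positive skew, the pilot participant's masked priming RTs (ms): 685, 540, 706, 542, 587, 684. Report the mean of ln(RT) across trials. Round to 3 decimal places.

6.430

ln(RT): 6.5294, 6.2916, 6.5596, 6.2953, 6.3750, 6.5280
Σ ln(RT) = 38.5789
Mean = 38.5789/6 = 6.42981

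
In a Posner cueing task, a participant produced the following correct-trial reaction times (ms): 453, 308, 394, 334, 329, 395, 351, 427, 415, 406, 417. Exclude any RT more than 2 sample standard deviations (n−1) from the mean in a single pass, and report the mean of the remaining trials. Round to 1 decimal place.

n = 11, ΣRT = 4229, M = 384.455
Σ(x−M)² = 21752.73; s = √(21752.73/10) = 46.640
Cutoffs: 384.455 ± 2·46.640 → [291.2, 477.7]
No RTs fall outside the cutoffs; all 11 retained. Mean = 4229/11 = 384.455

384.5 ms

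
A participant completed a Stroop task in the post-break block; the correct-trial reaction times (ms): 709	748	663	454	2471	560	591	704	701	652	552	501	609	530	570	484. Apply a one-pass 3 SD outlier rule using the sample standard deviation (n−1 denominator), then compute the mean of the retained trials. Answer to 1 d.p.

601.9 ms

n = 16, ΣRT = 11499, M = 718.688
Σ(x−M)² = 3391167.44; s = √(3391167.44/15) = 475.476
Cutoffs: 718.688 ± 3·475.476 → [-707.7, 2145.1]
Outside: 2471 → excluded.
Retained (n=15): Σ = 9028, mean = 9028/15 = 601.867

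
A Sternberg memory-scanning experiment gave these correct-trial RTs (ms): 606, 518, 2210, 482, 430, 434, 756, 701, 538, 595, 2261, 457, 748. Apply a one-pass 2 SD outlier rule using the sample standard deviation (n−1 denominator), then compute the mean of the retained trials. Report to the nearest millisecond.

570 ms

n = 13, ΣRT = 10736, M = 825.846
Σ(x−M)² = 4845835.69; s = √(4845835.69/12) = 635.468
Cutoffs: 825.846 ± 2·635.468 → [-445.1, 2096.8]
Outside: 2210, 2261 → excluded.
Retained (n=11): Σ = 6265, mean = 6265/11 = 569.545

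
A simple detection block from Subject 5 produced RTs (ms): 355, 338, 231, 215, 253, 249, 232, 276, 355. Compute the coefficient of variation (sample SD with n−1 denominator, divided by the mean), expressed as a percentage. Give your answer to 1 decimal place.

n = 9, Σ = 2504, M = 278.2222
Σ(x−M)² = 25221.556; s = √(25221.556/8) = 56.1489
CV = 56.1489 / 278.2222 = 0.20181 = 20.181%

20.2%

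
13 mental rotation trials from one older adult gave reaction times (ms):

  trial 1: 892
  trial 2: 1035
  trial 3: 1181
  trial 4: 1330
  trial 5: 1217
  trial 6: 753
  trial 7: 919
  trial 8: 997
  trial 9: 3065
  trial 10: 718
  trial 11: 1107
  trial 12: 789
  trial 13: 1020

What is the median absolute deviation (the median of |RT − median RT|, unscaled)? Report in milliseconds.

Sorted: 718, 753, 789, 892, 919, 997, 1020, 1035, 1107, 1181, 1217, 1330, 3065 → median = 1020
|x − 1020|: 128, 15, 161, 310, 197, 267, 101, 23, 2045, 302, 87, 231, 0
Sorted deviations: 0, 15, 23, 87, 101, 128, 161, 197, 231, 267, 302, 310, 2045 → MAD = 161

161 ms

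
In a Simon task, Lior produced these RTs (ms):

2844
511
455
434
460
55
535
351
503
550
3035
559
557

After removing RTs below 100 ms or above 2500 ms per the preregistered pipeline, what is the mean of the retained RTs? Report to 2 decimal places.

491.50 ms

Excluded: 55, 2844, 3035
Retained (n=10): Σ = 4915
Mean = 4915/10 = 491.5000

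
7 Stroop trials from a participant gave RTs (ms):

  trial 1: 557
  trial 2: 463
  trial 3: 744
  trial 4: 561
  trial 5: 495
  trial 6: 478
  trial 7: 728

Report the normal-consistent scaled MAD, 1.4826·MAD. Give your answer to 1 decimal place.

Sorted: 463, 478, 495, 557, 561, 728, 744 → median = 557
|x − 557| sorted: 0, 4, 62, 79, 94, 171, 187 → MAD = 79
Robust SD ≈ 1.4826 × 79 = 117.125

117.1 ms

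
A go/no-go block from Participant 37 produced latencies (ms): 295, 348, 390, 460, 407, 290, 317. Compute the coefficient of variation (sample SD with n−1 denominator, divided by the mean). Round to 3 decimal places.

n = 7, Σ = 2507, M = 358.1429
Σ(x−M)² = 24202.857; s = √(24202.857/6) = 63.5123
CV = 63.5123 / 358.1429 = 0.17734

0.177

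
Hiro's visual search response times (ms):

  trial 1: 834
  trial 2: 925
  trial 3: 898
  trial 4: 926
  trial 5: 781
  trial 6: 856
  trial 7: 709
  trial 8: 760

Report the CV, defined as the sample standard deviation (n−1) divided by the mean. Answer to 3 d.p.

n = 8, Σ = 6689, M = 836.1250
Σ(x−M)² = 45198.875; s = √(45198.875/7) = 80.3553
CV = 80.3553 / 836.1250 = 0.09610

0.096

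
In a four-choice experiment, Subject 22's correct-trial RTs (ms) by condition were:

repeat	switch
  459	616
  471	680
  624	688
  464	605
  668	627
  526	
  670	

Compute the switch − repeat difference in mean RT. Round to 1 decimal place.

M(repeat) = 3882/7 = 554.571
M(switch) = 3216/5 = 643.200
Difference = 643.200 − 554.571 = 88.629 ms

88.6 ms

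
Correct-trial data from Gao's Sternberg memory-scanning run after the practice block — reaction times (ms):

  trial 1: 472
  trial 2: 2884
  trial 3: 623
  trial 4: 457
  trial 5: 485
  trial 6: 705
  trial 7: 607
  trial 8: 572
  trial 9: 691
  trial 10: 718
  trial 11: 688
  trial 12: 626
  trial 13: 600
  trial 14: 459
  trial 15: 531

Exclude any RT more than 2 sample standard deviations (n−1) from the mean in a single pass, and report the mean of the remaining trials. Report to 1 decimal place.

n = 15, ΣRT = 11118, M = 741.200
Σ(x−M)² = 5035306.40; s = √(5035306.40/14) = 599.721
Cutoffs: 741.200 ± 2·599.721 → [-458.2, 1940.6]
Outside: 2884 → excluded.
Retained (n=14): Σ = 8234, mean = 8234/14 = 588.143

588.1 ms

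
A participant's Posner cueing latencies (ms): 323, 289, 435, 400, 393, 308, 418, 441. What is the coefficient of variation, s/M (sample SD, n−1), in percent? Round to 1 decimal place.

n = 8, Σ = 3007, M = 375.8750
Σ(x−M)² = 25336.875; s = √(25336.875/7) = 60.1627
CV = 60.1627 / 375.8750 = 0.16006 = 16.006%

16.0%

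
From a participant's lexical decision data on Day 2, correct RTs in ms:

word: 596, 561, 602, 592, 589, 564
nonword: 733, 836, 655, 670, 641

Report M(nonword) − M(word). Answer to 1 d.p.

M(word) = 3504/6 = 584.000
M(nonword) = 3535/5 = 707.000
Difference = 707.000 − 584.000 = 123.000 ms

123.0 ms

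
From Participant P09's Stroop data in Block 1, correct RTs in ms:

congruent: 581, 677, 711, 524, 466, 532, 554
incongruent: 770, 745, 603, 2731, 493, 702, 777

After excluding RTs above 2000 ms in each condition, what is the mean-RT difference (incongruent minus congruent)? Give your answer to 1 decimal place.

incongruent: exclude 2731
M(congruent) = 4045/7 = 577.857
M(incongruent) = 4090/6 = 681.667
Difference = 681.667 − 577.857 = 103.810 ms

103.8 ms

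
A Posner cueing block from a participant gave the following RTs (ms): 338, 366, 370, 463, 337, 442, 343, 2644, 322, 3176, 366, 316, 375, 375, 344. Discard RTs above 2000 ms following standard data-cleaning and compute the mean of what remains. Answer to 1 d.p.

Excluded: 2644, 3176
Retained (n=13): Σ = 4757
Mean = 4757/13 = 365.9231

365.9 ms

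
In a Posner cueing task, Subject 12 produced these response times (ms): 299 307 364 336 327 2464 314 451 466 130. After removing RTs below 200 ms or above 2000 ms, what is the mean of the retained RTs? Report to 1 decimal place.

358.0 ms

Excluded: 130, 2464
Retained (n=8): Σ = 2864
Mean = 2864/8 = 358.0000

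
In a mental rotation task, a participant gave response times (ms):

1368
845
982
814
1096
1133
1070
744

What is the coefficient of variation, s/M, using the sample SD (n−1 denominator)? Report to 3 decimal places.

n = 8, Σ = 8052, M = 1006.5000
Σ(x−M)² = 291372.000; s = √(291372.000/7) = 204.0210
CV = 204.0210 / 1006.5000 = 0.20270

0.203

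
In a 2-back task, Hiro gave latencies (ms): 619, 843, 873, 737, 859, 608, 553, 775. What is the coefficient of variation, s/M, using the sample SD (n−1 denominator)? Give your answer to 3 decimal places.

0.171

n = 8, Σ = 5867, M = 733.3750
Σ(x−M)² = 110375.875; s = √(110375.875/7) = 125.5706
CV = 125.5706 / 733.3750 = 0.17122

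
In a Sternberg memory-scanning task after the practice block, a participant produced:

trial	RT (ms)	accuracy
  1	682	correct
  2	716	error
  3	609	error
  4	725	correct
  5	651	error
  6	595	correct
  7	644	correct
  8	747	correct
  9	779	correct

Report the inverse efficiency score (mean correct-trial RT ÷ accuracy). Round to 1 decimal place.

1043.0 ms

Correct trials (n=6): 682, 725, 595, 644, 747, 779
Mean correct RT = 4172/6 = 695.3333 ms
Proportion correct = 6/9
IES = 695.3333 / (6/9) = 1043.000 ms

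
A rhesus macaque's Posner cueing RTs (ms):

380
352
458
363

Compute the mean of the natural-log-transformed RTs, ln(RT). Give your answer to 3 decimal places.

ln(RT): 5.9402, 5.8636, 6.1269, 5.8944
Σ ln(RT) = 23.8251
Mean = 23.8251/4 = 5.95627

5.956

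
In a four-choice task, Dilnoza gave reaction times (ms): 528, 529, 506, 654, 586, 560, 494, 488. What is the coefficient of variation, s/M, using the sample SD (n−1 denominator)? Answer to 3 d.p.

0.102

n = 8, Σ = 4345, M = 543.1250
Σ(x−M)² = 21674.875; s = √(21674.875/7) = 55.6454
CV = 55.6454 / 543.1250 = 0.10245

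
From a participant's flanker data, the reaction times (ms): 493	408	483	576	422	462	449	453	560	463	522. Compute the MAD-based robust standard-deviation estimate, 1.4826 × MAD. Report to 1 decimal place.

Sorted: 408, 422, 449, 453, 462, 463, 483, 493, 522, 560, 576 → median = 463
|x − 463| sorted: 0, 1, 10, 14, 20, 30, 41, 55, 59, 97, 113 → MAD = 30
Robust SD ≈ 1.4826 × 30 = 44.478

44.5 ms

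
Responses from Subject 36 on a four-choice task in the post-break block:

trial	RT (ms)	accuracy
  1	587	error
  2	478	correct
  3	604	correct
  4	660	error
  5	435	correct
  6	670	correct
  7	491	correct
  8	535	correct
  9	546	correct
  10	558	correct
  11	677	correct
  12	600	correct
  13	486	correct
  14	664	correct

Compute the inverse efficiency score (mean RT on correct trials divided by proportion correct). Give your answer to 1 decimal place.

Correct trials (n=12): 478, 604, 435, 670, 491, 535, 546, 558, 677, 600, 486, 664
Mean correct RT = 6744/12 = 562.0000 ms
Proportion correct = 12/14
IES = 562.0000 / (12/14) = 655.667 ms

655.7 ms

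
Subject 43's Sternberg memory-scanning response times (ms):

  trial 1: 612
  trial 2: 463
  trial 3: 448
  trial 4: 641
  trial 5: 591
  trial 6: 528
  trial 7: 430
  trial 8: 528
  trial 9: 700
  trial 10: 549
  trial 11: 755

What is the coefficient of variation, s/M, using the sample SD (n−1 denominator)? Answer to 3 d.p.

0.183

n = 11, Σ = 6245, M = 567.7273
Σ(x−M)² = 108216.182; s = √(108216.182/10) = 104.0270
CV = 104.0270 / 567.7273 = 0.18323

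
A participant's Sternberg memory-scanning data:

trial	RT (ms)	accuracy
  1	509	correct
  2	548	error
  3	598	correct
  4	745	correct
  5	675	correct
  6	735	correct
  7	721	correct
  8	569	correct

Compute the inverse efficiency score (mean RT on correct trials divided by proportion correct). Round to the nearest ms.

743 ms

Correct trials (n=7): 509, 598, 745, 675, 735, 721, 569
Mean correct RT = 4552/7 = 650.2857 ms
Proportion correct = 7/8
IES = 650.2857 / (7/8) = 743.184 ms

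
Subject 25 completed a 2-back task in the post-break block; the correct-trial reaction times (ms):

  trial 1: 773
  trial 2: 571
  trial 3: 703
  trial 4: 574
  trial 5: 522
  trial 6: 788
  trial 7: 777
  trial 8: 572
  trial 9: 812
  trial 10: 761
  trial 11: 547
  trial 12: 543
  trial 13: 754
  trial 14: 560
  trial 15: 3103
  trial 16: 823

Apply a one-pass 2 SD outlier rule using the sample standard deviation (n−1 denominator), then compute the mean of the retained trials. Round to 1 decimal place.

n = 16, ΣRT = 13183, M = 823.938
Σ(x−M)² = 5730204.94; s = √(5730204.94/15) = 618.073
Cutoffs: 823.938 ± 2·618.073 → [-412.2, 2060.1]
Outside: 3103 → excluded.
Retained (n=15): Σ = 10080, mean = 10080/15 = 672.000

672.0 ms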